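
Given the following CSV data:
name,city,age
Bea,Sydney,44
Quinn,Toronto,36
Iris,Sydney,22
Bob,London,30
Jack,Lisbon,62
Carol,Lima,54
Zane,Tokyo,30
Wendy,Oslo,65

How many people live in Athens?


Scanning city column for 'Athens':
Total matches: 0

ANSWER: 0


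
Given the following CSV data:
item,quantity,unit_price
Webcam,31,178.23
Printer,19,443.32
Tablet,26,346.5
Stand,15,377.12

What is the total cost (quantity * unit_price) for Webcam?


Row: Webcam
quantity = 31
unit_price = 178.23
total = 31 * 178.23 = 5525.13

ANSWER: 5525.13


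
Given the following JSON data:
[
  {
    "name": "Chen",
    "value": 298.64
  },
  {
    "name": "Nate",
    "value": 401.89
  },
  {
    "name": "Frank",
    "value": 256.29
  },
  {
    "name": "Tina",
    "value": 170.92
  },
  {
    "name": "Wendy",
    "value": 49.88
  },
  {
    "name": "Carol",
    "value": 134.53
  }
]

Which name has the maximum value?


Comparing values:
  Chen: 298.64
  Nate: 401.89
  Frank: 256.29
  Tina: 170.92
  Wendy: 49.88
  Carol: 134.53
Maximum: Nate (401.89)

ANSWER: Nate


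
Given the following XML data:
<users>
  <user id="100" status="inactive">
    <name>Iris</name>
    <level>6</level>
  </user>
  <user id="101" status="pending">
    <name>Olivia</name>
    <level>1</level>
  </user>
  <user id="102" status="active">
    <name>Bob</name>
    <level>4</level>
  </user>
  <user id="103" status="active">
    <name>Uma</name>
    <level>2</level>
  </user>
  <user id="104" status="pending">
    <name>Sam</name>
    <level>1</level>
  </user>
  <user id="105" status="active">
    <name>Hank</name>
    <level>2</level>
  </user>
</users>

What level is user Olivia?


Finding user: Olivia
<level>1</level>

ANSWER: 1


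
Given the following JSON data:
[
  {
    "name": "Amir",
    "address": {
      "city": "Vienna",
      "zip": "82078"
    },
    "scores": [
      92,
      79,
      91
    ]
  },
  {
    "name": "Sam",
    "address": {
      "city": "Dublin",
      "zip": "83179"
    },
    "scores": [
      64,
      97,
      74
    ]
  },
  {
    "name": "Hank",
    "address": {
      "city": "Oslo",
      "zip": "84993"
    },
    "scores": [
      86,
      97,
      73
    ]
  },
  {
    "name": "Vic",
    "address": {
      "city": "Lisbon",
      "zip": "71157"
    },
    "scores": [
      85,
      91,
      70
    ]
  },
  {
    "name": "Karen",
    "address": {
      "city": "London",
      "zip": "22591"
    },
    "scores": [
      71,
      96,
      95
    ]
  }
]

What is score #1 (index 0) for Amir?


Path: records[0].scores[0]
Value: 92

ANSWER: 92


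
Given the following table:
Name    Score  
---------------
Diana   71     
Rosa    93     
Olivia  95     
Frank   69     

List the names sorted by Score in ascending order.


Sorting by Score (ascending):
  Frank: 69
  Diana: 71
  Rosa: 93
  Olivia: 95


ANSWER: Frank, Diana, Rosa, Olivia


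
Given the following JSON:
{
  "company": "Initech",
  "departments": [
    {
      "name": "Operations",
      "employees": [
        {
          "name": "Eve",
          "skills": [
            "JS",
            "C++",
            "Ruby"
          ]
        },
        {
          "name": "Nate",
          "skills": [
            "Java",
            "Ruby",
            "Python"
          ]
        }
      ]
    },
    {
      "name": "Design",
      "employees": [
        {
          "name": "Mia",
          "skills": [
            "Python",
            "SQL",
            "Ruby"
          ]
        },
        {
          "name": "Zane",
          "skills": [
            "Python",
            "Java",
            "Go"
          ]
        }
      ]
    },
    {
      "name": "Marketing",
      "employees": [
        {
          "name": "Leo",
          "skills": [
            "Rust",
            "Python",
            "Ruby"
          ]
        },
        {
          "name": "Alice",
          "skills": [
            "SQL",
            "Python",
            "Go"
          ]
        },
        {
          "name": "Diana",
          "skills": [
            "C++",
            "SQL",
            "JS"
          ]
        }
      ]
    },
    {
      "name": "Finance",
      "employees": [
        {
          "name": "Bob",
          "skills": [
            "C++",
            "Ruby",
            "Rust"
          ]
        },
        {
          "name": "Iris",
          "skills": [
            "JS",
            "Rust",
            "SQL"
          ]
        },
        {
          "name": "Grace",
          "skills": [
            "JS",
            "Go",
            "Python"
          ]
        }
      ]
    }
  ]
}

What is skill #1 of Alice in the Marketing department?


Path: departments[2].employees[1].skills[0]
Value: SQL

ANSWER: SQL


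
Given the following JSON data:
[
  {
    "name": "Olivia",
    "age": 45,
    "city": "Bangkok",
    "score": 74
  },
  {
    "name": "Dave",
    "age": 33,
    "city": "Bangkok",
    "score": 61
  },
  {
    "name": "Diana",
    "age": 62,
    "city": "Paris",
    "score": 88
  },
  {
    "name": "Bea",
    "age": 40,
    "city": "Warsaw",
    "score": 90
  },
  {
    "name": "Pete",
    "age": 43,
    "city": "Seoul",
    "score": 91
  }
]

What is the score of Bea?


Looking up record where name = Bea
Record index: 3
Field 'score' = 90

ANSWER: 90


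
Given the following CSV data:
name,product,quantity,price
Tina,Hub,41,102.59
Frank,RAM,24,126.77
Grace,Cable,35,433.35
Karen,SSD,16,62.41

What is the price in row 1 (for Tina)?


Row 1: Tina
Column 'price' = 102.59

ANSWER: 102.59


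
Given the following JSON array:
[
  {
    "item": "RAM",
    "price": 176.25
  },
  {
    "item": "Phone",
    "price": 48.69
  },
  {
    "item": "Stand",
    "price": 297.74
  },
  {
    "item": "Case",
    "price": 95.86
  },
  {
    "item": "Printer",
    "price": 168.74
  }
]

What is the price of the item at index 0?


Array index 0 -> RAM
price = 176.25

ANSWER: 176.25


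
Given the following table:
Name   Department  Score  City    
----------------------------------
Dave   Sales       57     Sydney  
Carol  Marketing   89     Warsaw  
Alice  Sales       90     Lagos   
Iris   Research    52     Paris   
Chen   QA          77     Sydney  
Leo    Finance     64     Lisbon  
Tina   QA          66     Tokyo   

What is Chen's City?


Row 5: Chen
City = Sydney

ANSWER: Sydney


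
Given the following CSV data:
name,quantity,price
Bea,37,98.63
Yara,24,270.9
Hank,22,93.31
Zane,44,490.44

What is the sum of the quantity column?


Values in 'quantity' column:
  Row 1: 37
  Row 2: 24
  Row 3: 22
  Row 4: 44
Sum = 37 + 24 + 22 + 44 = 127

ANSWER: 127


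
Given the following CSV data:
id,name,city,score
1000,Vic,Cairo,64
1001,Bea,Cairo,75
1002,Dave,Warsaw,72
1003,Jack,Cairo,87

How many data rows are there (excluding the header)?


Counting rows (excluding header):
Header: id,name,city,score
Data rows: 4

ANSWER: 4


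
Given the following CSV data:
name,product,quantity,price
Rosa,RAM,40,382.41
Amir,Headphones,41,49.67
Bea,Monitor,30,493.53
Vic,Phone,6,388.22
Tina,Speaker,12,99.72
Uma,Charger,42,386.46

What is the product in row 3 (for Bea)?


Row 3: Bea
Column 'product' = Monitor

ANSWER: Monitor


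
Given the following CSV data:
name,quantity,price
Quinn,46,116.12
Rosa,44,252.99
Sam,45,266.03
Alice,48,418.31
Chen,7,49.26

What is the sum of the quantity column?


Values in 'quantity' column:
  Row 1: 46
  Row 2: 44
  Row 3: 45
  Row 4: 48
  Row 5: 7
Sum = 46 + 44 + 45 + 48 + 7 = 190

ANSWER: 190


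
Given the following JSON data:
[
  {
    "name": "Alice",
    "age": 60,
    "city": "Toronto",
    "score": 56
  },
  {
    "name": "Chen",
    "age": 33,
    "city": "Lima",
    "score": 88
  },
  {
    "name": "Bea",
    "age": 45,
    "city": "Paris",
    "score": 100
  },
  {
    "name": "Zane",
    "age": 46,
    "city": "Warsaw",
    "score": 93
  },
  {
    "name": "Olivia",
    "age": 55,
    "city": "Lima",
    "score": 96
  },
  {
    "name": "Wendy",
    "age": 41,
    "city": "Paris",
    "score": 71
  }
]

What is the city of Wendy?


Looking up record where name = Wendy
Record index: 5
Field 'city' = Paris

ANSWER: Paris


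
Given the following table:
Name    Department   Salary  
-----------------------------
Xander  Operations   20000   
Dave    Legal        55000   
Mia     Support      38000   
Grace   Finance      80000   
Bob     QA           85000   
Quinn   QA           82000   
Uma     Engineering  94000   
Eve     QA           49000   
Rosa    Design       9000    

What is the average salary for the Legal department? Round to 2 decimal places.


Legal department members:
  Dave: 55000
Sum = 55000
Count = 1
Average = 55000 / 1 = 55000.00

ANSWER: 55000.00


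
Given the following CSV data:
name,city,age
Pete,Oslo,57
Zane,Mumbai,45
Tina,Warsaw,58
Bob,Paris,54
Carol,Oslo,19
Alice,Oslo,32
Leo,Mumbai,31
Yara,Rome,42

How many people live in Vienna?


Scanning city column for 'Vienna':
Total matches: 0

ANSWER: 0


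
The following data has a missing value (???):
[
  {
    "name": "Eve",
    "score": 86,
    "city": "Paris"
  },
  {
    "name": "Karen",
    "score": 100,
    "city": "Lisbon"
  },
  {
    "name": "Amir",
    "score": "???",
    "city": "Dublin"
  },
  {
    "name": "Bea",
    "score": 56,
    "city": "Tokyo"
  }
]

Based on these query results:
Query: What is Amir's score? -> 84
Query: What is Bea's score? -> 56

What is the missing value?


The missing value is Amir's score
From query: Amir's score = 84

ANSWER: 84


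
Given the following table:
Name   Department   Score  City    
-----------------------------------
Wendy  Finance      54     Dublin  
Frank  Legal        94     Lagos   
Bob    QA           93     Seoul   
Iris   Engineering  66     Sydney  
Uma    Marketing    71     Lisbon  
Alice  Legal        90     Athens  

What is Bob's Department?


Row 3: Bob
Department = QA

ANSWER: QA


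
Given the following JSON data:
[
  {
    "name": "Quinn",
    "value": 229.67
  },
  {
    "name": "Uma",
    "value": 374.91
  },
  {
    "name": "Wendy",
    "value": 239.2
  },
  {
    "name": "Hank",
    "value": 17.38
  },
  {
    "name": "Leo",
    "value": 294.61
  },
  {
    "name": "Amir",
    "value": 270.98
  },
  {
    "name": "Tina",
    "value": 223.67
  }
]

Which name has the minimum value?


Comparing values:
  Quinn: 229.67
  Uma: 374.91
  Wendy: 239.2
  Hank: 17.38
  Leo: 294.61
  Amir: 270.98
  Tina: 223.67
Minimum: Hank (17.38)

ANSWER: Hank


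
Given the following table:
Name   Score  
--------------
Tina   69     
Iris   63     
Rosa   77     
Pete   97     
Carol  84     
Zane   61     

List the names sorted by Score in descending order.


Sorting by Score (descending):
  Pete: 97
  Carol: 84
  Rosa: 77
  Tina: 69
  Iris: 63
  Zane: 61


ANSWER: Pete, Carol, Rosa, Tina, Iris, Zane


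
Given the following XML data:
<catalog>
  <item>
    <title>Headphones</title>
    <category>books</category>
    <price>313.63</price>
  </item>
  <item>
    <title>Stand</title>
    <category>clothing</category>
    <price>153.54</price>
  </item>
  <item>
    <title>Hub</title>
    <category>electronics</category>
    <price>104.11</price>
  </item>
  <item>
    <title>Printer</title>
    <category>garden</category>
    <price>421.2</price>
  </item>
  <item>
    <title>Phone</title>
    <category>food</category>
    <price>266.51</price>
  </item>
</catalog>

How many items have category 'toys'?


Scanning <item> elements for <category>toys</category>:
Count: 0

ANSWER: 0


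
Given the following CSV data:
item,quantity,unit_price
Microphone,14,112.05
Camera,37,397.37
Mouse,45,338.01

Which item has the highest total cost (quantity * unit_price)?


Computing row totals:
  Microphone: 1568.7
  Camera: 14702.69
  Mouse: 15210.45
Maximum: Mouse (15210.45)

ANSWER: Mouse


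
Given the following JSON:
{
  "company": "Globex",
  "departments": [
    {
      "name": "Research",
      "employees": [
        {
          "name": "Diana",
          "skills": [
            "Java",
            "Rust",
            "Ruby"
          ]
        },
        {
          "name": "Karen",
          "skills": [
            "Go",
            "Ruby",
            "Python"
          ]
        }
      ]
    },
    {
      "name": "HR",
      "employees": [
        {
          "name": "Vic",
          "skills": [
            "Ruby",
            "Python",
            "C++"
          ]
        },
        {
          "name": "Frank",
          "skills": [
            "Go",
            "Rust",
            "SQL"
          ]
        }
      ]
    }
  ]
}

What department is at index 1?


Path: departments[1].name
Value: HR

ANSWER: HR


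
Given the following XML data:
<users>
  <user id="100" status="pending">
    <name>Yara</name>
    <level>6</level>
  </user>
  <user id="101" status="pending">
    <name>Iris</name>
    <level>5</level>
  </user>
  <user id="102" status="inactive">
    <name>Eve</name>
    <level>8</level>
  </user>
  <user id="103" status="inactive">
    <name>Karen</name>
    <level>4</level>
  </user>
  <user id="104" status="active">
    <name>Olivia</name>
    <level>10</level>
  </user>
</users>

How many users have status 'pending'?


Counting users with status='pending':
  Yara (id=100) -> MATCH
  Iris (id=101) -> MATCH
Count: 2

ANSWER: 2


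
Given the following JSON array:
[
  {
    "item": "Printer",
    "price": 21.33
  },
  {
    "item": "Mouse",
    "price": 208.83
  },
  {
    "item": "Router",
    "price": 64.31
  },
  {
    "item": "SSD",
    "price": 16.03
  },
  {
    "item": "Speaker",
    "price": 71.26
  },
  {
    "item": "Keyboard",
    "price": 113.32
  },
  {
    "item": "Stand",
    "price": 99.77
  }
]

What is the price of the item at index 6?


Array index 6 -> Stand
price = 99.77

ANSWER: 99.77


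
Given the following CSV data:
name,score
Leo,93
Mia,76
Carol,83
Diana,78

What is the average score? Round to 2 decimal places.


Scores: 93, 76, 83, 78
Sum = 330
Count = 4
Average = 330 / 4 = 82.50

ANSWER: 82.50


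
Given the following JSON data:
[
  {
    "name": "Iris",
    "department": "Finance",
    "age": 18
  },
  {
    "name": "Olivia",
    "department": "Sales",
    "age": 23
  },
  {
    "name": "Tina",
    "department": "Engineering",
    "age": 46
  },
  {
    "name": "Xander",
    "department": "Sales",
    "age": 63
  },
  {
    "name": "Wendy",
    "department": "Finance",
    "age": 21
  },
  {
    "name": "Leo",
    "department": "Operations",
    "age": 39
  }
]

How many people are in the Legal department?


Scanning records for department = Legal
  No matches found
Count: 0

ANSWER: 0


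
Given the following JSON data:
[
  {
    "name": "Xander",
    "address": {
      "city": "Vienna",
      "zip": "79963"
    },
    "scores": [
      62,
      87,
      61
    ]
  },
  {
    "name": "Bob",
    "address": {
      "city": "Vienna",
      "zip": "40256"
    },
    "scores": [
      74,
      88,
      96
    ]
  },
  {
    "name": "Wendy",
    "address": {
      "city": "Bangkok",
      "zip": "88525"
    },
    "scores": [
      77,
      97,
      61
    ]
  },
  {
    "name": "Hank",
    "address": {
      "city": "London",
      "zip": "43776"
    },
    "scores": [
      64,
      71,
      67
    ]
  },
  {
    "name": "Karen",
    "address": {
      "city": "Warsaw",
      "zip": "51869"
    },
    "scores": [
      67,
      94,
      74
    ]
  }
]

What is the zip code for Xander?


Path: records[0].address.zip
Value: 79963

ANSWER: 79963


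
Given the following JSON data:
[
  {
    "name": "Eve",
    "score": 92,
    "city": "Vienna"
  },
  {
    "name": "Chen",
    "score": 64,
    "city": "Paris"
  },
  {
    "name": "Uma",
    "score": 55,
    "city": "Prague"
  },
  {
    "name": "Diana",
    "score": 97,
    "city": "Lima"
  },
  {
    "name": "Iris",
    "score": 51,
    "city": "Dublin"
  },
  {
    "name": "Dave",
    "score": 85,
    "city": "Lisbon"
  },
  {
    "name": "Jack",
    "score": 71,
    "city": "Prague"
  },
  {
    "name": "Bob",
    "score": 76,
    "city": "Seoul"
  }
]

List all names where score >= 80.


Filtering records where score >= 80:
  Eve (score=92) -> YES
  Chen (score=64) -> no
  Uma (score=55) -> no
  Diana (score=97) -> YES
  Iris (score=51) -> no
  Dave (score=85) -> YES
  Jack (score=71) -> no
  Bob (score=76) -> no


ANSWER: Eve, Diana, Dave


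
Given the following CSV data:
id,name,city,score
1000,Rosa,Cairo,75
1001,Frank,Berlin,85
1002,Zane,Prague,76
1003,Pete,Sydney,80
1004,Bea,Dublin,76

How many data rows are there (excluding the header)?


Counting rows (excluding header):
Header: id,name,city,score
Data rows: 5

ANSWER: 5


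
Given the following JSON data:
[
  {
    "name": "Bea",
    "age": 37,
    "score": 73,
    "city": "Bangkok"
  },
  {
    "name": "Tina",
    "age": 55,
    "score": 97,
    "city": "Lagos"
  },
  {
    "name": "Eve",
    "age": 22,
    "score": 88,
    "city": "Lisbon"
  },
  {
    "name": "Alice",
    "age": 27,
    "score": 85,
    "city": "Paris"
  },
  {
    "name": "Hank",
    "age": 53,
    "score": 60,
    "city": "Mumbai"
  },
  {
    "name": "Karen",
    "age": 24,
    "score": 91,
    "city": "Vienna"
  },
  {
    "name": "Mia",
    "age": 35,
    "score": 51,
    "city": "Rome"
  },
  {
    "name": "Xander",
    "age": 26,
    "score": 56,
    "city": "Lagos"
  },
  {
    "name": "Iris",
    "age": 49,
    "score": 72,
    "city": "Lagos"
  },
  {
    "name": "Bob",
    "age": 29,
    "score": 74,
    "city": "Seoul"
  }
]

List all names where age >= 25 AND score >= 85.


Checking both conditions:
  Bea (age=37, score=73) -> no
  Tina (age=55, score=97) -> YES
  Eve (age=22, score=88) -> no
  Alice (age=27, score=85) -> YES
  Hank (age=53, score=60) -> no
  Karen (age=24, score=91) -> no
  Mia (age=35, score=51) -> no
  Xander (age=26, score=56) -> no
  Iris (age=49, score=72) -> no
  Bob (age=29, score=74) -> no


ANSWER: Tina, Alice


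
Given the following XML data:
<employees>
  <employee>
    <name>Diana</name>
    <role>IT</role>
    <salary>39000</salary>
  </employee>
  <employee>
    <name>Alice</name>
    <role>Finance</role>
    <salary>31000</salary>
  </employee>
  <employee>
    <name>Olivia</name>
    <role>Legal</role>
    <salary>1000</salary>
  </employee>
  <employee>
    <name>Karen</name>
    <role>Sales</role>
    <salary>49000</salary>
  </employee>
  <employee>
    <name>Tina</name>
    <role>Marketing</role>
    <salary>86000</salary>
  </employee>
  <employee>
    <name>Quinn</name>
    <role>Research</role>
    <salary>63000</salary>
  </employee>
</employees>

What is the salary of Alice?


Searching for <employee> with <name>Alice</name>
Found at position 2
<salary>31000</salary>

ANSWER: 31000


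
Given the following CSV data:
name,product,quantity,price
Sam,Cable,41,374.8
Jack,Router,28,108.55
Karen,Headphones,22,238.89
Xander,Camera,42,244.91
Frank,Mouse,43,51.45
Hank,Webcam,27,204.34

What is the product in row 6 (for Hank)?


Row 6: Hank
Column 'product' = Webcam

ANSWER: Webcam


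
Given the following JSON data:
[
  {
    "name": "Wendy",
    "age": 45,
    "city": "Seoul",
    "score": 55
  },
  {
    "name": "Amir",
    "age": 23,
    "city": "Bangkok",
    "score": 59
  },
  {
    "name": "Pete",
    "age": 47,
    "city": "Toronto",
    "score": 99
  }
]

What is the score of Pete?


Looking up record where name = Pete
Record index: 2
Field 'score' = 99

ANSWER: 99


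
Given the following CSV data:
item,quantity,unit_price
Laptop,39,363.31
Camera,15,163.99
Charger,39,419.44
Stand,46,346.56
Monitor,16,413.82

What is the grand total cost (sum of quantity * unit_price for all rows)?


Computing row totals:
  Laptop: 39 * 363.31 = 14169.09
  Camera: 15 * 163.99 = 2459.85
  Charger: 39 * 419.44 = 16358.16
  Stand: 46 * 346.56 = 15941.76
  Monitor: 16 * 413.82 = 6621.12
Grand total = 14169.09 + 2459.85 + 16358.16 + 15941.76 + 6621.12 = 55549.98

ANSWER: 55549.98


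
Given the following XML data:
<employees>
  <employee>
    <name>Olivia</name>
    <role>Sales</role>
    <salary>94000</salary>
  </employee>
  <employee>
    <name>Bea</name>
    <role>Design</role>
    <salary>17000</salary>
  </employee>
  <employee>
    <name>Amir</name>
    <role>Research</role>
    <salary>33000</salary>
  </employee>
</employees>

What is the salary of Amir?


Searching for <employee> with <name>Amir</name>
Found at position 3
<salary>33000</salary>

ANSWER: 33000


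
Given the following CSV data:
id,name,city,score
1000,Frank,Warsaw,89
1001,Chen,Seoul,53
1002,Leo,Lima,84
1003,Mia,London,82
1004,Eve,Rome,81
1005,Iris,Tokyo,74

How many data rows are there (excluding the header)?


Counting rows (excluding header):
Header: id,name,city,score
Data rows: 6

ANSWER: 6


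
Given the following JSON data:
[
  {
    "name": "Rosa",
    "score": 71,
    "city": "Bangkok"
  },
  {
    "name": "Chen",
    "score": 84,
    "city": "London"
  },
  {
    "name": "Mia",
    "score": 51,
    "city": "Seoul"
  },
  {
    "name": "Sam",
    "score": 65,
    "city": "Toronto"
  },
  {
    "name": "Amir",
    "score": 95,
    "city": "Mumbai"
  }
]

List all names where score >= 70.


Filtering records where score >= 70:
  Rosa (score=71) -> YES
  Chen (score=84) -> YES
  Mia (score=51) -> no
  Sam (score=65) -> no
  Amir (score=95) -> YES


ANSWER: Rosa, Chen, Amir


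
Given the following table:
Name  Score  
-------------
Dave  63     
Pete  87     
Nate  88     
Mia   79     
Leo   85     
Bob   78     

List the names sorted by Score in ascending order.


Sorting by Score (ascending):
  Dave: 63
  Bob: 78
  Mia: 79
  Leo: 85
  Pete: 87
  Nate: 88


ANSWER: Dave, Bob, Mia, Leo, Pete, Nate


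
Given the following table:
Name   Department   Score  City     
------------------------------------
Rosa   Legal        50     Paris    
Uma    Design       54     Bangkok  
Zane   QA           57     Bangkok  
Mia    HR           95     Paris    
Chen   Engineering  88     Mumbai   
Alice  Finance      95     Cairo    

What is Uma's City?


Row 2: Uma
City = Bangkok

ANSWER: Bangkok


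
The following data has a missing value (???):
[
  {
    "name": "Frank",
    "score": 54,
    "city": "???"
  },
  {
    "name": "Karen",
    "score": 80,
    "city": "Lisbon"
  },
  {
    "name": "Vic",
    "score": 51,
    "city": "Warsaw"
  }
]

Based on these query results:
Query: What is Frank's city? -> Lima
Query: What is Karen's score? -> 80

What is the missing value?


The missing value is Frank's city
From query: Frank's city = Lima

ANSWER: Lima


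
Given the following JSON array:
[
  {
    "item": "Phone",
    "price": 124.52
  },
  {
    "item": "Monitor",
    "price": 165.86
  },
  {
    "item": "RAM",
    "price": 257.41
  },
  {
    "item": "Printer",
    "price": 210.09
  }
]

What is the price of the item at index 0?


Array index 0 -> Phone
price = 124.52

ANSWER: 124.52


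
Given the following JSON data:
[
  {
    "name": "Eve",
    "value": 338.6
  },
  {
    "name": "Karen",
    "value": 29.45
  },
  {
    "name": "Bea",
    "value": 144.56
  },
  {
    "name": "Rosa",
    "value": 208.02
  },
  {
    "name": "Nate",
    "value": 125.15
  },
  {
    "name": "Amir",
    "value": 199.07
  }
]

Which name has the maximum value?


Comparing values:
  Eve: 338.6
  Karen: 29.45
  Bea: 144.56
  Rosa: 208.02
  Nate: 125.15
  Amir: 199.07
Maximum: Eve (338.6)

ANSWER: Eve


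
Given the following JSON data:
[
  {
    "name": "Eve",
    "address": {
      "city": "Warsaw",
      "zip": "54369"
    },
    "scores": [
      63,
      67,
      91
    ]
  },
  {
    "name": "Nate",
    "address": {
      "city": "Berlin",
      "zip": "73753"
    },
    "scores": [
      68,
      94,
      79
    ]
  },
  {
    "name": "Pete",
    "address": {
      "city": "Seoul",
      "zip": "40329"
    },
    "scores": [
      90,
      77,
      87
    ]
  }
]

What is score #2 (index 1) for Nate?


Path: records[1].scores[1]
Value: 94

ANSWER: 94


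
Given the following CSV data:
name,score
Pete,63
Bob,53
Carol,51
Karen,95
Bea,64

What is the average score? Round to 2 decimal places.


Scores: 63, 53, 51, 95, 64
Sum = 326
Count = 5
Average = 326 / 5 = 65.20

ANSWER: 65.20


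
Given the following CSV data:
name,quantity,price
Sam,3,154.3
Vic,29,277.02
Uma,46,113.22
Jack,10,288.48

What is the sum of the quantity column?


Values in 'quantity' column:
  Row 1: 3
  Row 2: 29
  Row 3: 46
  Row 4: 10
Sum = 3 + 29 + 46 + 10 = 88

ANSWER: 88


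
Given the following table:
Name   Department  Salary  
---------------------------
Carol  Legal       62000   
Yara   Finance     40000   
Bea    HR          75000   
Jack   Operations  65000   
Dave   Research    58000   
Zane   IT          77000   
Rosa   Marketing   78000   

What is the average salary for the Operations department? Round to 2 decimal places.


Operations department members:
  Jack: 65000
Sum = 65000
Count = 1
Average = 65000 / 1 = 65000.00

ANSWER: 65000.00


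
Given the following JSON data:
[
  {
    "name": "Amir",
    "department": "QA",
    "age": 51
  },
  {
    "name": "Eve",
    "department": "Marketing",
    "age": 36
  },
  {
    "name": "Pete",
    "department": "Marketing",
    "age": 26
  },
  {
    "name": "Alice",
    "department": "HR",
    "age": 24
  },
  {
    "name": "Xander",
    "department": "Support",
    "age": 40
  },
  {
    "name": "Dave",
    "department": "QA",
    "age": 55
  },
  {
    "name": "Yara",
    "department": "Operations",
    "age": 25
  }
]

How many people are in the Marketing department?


Scanning records for department = Marketing
  Record 1: Eve
  Record 2: Pete
Count: 2

ANSWER: 2


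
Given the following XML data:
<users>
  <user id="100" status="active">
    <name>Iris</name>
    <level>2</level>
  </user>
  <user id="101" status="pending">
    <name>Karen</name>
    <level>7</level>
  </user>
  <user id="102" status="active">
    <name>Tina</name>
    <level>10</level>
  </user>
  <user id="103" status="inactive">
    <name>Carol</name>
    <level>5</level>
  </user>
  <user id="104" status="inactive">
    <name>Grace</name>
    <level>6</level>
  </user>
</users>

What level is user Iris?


Finding user: Iris
<level>2</level>

ANSWER: 2


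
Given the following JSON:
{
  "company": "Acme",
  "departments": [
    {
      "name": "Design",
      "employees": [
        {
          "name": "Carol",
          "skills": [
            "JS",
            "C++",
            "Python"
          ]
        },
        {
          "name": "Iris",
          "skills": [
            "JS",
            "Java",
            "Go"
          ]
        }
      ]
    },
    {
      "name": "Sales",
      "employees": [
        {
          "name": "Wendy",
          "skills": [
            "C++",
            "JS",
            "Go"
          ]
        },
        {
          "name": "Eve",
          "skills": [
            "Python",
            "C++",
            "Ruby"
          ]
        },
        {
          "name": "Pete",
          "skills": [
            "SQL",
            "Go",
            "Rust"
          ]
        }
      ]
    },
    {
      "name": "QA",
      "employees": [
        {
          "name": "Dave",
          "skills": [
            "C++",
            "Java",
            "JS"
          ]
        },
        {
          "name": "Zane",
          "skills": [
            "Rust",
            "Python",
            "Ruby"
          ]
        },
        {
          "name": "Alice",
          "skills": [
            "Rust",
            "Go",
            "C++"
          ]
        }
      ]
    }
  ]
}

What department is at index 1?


Path: departments[1].name
Value: Sales

ANSWER: Sales


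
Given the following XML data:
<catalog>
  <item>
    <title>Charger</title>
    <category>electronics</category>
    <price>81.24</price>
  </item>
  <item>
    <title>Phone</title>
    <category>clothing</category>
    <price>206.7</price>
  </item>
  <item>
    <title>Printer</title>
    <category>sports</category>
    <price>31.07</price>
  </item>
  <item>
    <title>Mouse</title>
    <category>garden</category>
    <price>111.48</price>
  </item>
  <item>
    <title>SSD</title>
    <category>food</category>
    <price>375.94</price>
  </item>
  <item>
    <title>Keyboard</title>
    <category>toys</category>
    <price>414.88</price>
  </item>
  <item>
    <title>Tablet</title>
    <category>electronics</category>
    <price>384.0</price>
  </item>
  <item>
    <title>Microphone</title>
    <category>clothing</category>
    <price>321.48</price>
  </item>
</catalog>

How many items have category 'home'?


Scanning <item> elements for <category>home</category>:
Count: 0

ANSWER: 0


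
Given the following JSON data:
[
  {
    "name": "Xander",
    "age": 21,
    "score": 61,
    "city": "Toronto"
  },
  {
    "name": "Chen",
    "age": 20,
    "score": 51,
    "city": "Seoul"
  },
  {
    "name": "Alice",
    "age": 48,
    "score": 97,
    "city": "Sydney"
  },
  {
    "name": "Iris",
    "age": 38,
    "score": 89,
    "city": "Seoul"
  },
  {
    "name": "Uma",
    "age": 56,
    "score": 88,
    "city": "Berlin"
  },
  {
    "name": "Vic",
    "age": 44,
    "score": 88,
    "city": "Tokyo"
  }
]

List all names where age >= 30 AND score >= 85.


Checking both conditions:
  Xander (age=21, score=61) -> no
  Chen (age=20, score=51) -> no
  Alice (age=48, score=97) -> YES
  Iris (age=38, score=89) -> YES
  Uma (age=56, score=88) -> YES
  Vic (age=44, score=88) -> YES


ANSWER: Alice, Iris, Uma, Vic


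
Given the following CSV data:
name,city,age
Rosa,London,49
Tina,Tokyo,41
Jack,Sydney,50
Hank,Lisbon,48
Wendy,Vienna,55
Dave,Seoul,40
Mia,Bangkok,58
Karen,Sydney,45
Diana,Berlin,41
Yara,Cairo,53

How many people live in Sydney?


Scanning city column for 'Sydney':
  Row 3: Jack -> MATCH
  Row 8: Karen -> MATCH
Total matches: 2

ANSWER: 2


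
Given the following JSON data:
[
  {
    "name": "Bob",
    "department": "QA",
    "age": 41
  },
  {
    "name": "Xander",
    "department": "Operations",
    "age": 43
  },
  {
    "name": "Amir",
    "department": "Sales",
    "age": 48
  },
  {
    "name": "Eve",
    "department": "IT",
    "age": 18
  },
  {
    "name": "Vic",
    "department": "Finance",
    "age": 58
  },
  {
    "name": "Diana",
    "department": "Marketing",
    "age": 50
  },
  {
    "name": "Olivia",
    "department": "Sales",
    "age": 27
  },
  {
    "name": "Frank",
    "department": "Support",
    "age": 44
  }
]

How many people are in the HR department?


Scanning records for department = HR
  No matches found
Count: 0

ANSWER: 0


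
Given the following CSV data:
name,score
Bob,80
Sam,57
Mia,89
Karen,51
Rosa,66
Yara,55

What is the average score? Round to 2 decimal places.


Scores: 80, 57, 89, 51, 66, 55
Sum = 398
Count = 6
Average = 398 / 6 = 66.33

ANSWER: 66.33


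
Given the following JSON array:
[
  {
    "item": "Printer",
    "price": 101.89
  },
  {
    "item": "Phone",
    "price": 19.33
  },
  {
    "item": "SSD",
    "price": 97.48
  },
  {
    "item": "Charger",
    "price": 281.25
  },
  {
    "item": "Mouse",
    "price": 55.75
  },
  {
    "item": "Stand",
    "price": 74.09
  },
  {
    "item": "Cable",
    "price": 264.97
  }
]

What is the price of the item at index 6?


Array index 6 -> Cable
price = 264.97

ANSWER: 264.97


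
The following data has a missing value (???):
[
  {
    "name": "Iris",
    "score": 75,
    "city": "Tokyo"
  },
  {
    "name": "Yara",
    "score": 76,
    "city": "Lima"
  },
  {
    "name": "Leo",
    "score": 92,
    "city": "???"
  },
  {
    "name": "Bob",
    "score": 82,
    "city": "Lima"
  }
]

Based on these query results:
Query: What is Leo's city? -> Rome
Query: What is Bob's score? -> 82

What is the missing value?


The missing value is Leo's city
From query: Leo's city = Rome

ANSWER: Rome


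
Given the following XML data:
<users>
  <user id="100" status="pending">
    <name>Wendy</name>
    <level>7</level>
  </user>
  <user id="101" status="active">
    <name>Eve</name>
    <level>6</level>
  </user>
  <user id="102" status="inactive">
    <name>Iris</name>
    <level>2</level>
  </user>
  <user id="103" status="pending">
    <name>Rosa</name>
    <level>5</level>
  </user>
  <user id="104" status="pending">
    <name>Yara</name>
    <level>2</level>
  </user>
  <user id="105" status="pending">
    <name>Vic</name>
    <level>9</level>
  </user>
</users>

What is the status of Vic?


Finding user with name = Vic
user id="105" status="pending"

ANSWER: pending


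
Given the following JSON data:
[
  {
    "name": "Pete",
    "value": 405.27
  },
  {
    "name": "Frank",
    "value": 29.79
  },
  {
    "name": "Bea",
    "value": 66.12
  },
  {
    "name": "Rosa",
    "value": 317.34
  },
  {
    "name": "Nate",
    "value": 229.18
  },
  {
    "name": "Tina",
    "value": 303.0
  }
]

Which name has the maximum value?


Comparing values:
  Pete: 405.27
  Frank: 29.79
  Bea: 66.12
  Rosa: 317.34
  Nate: 229.18
  Tina: 303.0
Maximum: Pete (405.27)

ANSWER: Pete


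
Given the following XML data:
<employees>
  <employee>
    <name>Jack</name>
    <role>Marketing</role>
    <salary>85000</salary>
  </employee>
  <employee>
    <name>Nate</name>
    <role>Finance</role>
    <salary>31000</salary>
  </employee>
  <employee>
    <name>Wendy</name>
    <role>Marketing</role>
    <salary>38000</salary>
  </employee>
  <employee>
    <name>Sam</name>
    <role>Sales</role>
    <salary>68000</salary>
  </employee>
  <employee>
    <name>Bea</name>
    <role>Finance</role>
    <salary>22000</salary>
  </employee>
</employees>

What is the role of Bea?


Searching for <employee> with <name>Bea</name>
Found at position 5
<role>Finance</role>

ANSWER: Finance


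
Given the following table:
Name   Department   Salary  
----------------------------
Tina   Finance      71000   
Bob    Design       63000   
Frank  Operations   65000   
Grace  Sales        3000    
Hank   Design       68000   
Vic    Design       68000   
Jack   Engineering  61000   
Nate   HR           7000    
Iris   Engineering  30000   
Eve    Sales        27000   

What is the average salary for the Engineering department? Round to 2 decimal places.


Engineering department members:
  Jack: 61000
  Iris: 30000
Sum = 91000
Count = 2
Average = 91000 / 2 = 45500.00

ANSWER: 45500.00


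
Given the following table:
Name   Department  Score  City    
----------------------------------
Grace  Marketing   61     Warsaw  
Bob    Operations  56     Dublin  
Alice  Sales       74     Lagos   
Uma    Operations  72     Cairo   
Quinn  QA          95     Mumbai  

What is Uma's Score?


Row 4: Uma
Score = 72

ANSWER: 72


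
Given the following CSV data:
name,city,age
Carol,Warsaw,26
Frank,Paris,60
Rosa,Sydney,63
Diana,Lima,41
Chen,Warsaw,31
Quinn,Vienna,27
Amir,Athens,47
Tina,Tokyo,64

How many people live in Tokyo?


Scanning city column for 'Tokyo':
  Row 8: Tina -> MATCH
Total matches: 1

ANSWER: 1


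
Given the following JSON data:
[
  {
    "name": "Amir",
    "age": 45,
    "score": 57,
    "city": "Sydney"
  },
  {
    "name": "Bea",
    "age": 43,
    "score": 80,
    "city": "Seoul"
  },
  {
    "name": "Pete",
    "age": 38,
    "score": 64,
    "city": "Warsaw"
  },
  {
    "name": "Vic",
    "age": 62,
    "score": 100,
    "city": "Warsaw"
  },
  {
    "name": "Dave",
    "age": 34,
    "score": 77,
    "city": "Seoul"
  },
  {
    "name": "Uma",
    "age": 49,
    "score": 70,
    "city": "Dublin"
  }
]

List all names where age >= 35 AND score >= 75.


Checking both conditions:
  Amir (age=45, score=57) -> no
  Bea (age=43, score=80) -> YES
  Pete (age=38, score=64) -> no
  Vic (age=62, score=100) -> YES
  Dave (age=34, score=77) -> no
  Uma (age=49, score=70) -> no


ANSWER: Bea, Vic


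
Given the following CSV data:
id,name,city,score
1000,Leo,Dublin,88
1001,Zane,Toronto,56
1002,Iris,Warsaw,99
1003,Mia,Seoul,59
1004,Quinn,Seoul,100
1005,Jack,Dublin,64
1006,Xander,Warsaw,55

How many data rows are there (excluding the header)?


Counting rows (excluding header):
Header: id,name,city,score
Data rows: 7

ANSWER: 7


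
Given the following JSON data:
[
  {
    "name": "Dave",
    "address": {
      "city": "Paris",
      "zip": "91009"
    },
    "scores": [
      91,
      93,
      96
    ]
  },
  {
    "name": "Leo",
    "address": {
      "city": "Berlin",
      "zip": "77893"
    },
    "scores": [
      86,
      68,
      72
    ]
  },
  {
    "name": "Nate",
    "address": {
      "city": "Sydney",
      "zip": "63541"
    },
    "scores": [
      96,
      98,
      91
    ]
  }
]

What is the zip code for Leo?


Path: records[1].address.zip
Value: 77893

ANSWER: 77893


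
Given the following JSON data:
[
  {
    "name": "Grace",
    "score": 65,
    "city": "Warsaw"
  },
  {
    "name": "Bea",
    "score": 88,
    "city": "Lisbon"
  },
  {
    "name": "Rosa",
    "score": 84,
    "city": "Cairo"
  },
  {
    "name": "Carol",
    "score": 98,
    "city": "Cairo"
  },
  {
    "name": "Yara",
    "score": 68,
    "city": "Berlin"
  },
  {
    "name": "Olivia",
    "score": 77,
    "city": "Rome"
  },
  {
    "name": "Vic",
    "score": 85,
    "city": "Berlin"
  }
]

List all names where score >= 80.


Filtering records where score >= 80:
  Grace (score=65) -> no
  Bea (score=88) -> YES
  Rosa (score=84) -> YES
  Carol (score=98) -> YES
  Yara (score=68) -> no
  Olivia (score=77) -> no
  Vic (score=85) -> YES


ANSWER: Bea, Rosa, Carol, Vic


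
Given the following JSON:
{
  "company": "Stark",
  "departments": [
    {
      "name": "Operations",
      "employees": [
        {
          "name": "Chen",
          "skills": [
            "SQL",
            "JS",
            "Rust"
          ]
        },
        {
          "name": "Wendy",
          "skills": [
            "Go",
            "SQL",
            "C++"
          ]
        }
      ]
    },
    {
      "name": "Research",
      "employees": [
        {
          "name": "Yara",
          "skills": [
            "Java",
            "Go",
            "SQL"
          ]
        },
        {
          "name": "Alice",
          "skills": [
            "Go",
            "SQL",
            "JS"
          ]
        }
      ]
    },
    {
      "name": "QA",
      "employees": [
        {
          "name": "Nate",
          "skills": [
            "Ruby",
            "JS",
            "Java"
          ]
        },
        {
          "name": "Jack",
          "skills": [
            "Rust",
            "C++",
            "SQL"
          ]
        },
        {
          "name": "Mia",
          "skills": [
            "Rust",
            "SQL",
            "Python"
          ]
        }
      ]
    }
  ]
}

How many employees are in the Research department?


Path: departments[1].employees
Count: 2

ANSWER: 2


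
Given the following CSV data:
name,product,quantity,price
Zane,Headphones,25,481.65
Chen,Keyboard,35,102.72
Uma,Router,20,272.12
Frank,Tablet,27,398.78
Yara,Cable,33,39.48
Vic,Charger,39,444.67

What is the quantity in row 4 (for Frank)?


Row 4: Frank
Column 'quantity' = 27

ANSWER: 27


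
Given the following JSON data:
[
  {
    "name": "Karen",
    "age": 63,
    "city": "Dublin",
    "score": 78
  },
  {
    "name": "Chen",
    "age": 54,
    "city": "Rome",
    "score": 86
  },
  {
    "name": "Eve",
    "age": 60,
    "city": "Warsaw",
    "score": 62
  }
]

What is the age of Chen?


Looking up record where name = Chen
Record index: 1
Field 'age' = 54

ANSWER: 54


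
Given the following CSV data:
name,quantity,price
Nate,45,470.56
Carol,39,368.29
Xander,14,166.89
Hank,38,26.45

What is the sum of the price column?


Values in 'price' column:
  Row 1: 470.56
  Row 2: 368.29
  Row 3: 166.89
  Row 4: 26.45
Sum = 470.56 + 368.29 + 166.89 + 26.45 = 1032.19

ANSWER: 1032.19


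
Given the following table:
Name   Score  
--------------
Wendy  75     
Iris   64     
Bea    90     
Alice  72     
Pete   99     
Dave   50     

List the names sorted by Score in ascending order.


Sorting by Score (ascending):
  Dave: 50
  Iris: 64
  Alice: 72
  Wendy: 75
  Bea: 90
  Pete: 99


ANSWER: Dave, Iris, Alice, Wendy, Bea, Pete
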